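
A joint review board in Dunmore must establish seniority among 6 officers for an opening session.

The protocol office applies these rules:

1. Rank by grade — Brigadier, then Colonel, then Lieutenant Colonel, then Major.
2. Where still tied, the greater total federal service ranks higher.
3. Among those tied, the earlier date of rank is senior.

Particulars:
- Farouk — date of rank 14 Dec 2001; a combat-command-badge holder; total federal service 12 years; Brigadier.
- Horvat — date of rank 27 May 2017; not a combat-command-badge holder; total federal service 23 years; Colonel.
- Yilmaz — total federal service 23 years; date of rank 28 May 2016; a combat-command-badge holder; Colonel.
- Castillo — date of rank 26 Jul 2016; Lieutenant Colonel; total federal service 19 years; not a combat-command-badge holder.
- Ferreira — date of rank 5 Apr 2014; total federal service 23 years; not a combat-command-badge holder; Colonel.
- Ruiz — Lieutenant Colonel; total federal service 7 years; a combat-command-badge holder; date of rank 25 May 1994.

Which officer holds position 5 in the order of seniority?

By grade: Farouk (Brigadier); then Ferreira, Yilmaz and Horvat (Colonel); then Castillo and Ruiz (Lieutenant Colonel).
Ferreira, Yilmaz and Horvat all have total federal service 23 years, so the next rule applies.
Among Ferreira, Yilmaz and Horvat, by date of rank (earlier first): Ferreira (5 Apr 2014) before Yilmaz (28 May 2016) before Horvat (27 May 2017).
Among Castillo and Ruiz, by total federal service (higher first): Castillo (19 years) before Ruiz (7 years).
Order: Farouk, Ferreira, Yilmaz, Horvat, Castillo, Ruiz.

Castillo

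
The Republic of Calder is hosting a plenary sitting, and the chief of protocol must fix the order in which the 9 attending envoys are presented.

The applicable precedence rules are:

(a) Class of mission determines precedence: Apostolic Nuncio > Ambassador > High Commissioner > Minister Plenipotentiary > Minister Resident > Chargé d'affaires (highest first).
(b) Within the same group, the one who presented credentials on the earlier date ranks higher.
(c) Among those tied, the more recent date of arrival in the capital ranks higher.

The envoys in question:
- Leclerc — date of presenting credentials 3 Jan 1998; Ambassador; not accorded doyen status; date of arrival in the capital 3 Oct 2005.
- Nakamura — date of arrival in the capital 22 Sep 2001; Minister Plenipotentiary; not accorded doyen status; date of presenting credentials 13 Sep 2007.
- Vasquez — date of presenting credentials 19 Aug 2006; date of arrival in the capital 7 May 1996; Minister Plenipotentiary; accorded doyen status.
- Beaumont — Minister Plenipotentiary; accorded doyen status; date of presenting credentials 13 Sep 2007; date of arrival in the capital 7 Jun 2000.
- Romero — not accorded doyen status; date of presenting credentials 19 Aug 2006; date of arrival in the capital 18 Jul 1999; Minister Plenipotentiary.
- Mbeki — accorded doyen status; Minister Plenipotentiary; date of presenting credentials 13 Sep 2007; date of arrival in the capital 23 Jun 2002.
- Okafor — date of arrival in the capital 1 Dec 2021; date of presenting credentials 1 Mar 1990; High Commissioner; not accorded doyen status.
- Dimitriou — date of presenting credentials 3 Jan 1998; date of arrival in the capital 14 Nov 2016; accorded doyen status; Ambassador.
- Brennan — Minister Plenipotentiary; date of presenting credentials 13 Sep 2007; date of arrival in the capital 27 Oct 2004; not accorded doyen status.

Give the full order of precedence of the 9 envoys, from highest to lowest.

By class of mission: Dimitriou and Leclerc (Ambassador); then Okafor (High Commissioner); then Romero, Vasquez, Brennan, Mbeki, Nakamura and Beaumont (Minister Plenipotentiary).
Dimitriou and Leclerc both have date of presenting credentials 3 Jan 1998, so the next rule applies.
Among Dimitriou and Leclerc, by date of arrival in the capital (later first): Dimitriou (14 Nov 2016) before Leclerc (3 Oct 2005).
Among Romero, Vasquez, Brennan, Mbeki, Nakamura and Beaumont, by date of presenting credentials (earlier first): Romero and Vasquez (19 Aug 2006) before Brennan, Mbeki, Nakamura and Beaumont (13 Sep 2007).
Among Romero and Vasquez, by date of arrival in the capital (later first): Romero (18 Jul 1999) before Vasquez (7 May 1996).
Among Brennan, Mbeki, Nakamura and Beaumont, by date of arrival in the capital (later first): Brennan (27 Oct 2004) before Mbeki (23 Jun 2002) before Nakamura (22 Sep 2001) before Beaumont (7 Jun 2000).
Full order: Dimitriou, Leclerc, Okafor, Romero, Vasquez, Brennan, Mbeki, Nakamura, Beaumont.

Dimitriou, Leclerc, Okafor, Romero, Vasquez, Brennan, Mbeki, Nakamura, Beaumont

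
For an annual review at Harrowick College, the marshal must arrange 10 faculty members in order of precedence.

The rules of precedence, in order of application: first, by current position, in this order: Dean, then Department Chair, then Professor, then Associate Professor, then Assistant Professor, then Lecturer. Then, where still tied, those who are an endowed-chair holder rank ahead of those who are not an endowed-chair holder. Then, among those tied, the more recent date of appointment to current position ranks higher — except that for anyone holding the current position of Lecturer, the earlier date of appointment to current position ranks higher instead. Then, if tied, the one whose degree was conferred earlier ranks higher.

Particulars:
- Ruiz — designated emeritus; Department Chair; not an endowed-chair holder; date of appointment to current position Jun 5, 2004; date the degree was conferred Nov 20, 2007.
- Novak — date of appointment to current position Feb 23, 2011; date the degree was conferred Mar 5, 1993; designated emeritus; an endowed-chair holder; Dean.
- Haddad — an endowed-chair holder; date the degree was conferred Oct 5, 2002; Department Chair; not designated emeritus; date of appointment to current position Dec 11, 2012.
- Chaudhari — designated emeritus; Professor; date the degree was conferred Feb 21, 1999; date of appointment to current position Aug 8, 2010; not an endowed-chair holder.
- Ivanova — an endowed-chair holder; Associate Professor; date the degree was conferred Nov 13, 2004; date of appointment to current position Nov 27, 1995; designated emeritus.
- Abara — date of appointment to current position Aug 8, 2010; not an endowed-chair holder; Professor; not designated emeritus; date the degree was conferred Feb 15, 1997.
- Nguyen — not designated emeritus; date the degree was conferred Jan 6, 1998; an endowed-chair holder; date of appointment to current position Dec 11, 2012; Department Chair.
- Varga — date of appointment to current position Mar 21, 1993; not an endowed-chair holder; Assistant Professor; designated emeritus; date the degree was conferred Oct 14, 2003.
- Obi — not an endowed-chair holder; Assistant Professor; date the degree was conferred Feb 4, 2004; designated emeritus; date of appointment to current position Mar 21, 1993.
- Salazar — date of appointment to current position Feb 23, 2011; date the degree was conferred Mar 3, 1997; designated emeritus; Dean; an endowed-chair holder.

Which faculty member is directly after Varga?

By current position: Novak and Salazar (Dean); then Nguyen, Haddad and Ruiz (Department Chair); then Abara and Chaudhari (Professor); then Ivanova (Associate Professor); then Varga and Obi (Assistant Professor).
Novak and Salazar are each an endowed-chair holder, so the next rule applies.
Novak and Salazar both have date of appointment to current position Feb 23, 2011, so the next rule applies.
Among Novak and Salazar, by date the degree was conferred (earlier first): Novak (Mar 5, 1993) before Salazar (Mar 3, 1997).
Among Nguyen, Haddad and Ruiz, an endowed-chair holder before not an endowed-chair holder: Nguyen and Haddad (an endowed-chair holder) before Ruiz (not an endowed-chair holder).
Nguyen and Haddad both have date of appointment to current position Dec 11, 2012, so the next rule applies.
Among Nguyen and Haddad, by date the degree was conferred (earlier first): Nguyen (Jan 6, 1998) before Haddad (Oct 5, 2002).
Abara and Chaudhari are each not an endowed-chair holder, so the next rule applies.
Abara and Chaudhari both have date of appointment to current position Aug 8, 2010, so the next rule applies.
Among Abara and Chaudhari, by date the degree was conferred (earlier first): Abara (Feb 15, 1997) before Chaudhari (Feb 21, 1999).
Varga and Obi are each not an endowed-chair holder, so the next rule applies.
Varga and Obi both have date of appointment to current position Mar 21, 1993, so the next rule applies.
Among Varga and Obi, by date the degree was conferred (earlier first): Varga (Oct 14, 2003) before Obi (Feb 4, 2004).
Order: Novak, Salazar, Nguyen, Haddad, Ruiz, Abara, Chaudhari, Ivanova, Varga, Obi.

Obi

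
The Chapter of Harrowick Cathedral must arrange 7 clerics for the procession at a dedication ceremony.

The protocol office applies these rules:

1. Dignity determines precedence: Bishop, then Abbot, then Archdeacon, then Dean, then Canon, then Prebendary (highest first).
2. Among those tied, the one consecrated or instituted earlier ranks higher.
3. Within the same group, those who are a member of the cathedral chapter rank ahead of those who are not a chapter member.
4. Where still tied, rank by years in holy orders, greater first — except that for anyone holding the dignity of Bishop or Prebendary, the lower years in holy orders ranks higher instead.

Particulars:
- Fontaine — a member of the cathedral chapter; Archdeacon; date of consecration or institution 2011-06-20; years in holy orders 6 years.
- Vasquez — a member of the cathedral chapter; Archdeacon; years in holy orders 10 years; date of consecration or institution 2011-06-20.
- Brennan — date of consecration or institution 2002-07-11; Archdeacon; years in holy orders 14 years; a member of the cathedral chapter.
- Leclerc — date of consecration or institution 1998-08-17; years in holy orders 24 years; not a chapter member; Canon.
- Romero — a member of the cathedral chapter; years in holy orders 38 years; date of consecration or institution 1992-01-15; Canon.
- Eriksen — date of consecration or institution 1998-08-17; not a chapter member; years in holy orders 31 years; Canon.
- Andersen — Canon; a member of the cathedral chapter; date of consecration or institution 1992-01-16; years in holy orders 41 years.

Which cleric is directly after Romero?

By dignity: Brennan, Vasquez and Fontaine (Archdeacon); then Romero, Andersen, Eriksen and Leclerc (Canon).
Among Brennan, Vasquez and Fontaine, by date of consecration or institution (earlier first): Brennan (2002-07-11) before Vasquez and Fontaine (2011-06-20).
Vasquez and Fontaine are each a member of the cathedral chapter, so the next rule applies.
Among Vasquez and Fontaine, by years in holy orders (higher first): Vasquez (10 years) before Fontaine (6 years).
Among Romero, Andersen, Eriksen and Leclerc, by date of consecration or institution (earlier first): Romero (1992-01-15) before Andersen (1992-01-16) before Eriksen and Leclerc (1998-08-17).
Eriksen and Leclerc are each not a chapter member, so the next rule applies.
Among Eriksen and Leclerc, by years in holy orders (higher first): Eriksen (31 years) before Leclerc (24 years).
Order: Brennan, Vasquez, Fontaine, Romero, Andersen, Eriksen, Leclerc.

Andersen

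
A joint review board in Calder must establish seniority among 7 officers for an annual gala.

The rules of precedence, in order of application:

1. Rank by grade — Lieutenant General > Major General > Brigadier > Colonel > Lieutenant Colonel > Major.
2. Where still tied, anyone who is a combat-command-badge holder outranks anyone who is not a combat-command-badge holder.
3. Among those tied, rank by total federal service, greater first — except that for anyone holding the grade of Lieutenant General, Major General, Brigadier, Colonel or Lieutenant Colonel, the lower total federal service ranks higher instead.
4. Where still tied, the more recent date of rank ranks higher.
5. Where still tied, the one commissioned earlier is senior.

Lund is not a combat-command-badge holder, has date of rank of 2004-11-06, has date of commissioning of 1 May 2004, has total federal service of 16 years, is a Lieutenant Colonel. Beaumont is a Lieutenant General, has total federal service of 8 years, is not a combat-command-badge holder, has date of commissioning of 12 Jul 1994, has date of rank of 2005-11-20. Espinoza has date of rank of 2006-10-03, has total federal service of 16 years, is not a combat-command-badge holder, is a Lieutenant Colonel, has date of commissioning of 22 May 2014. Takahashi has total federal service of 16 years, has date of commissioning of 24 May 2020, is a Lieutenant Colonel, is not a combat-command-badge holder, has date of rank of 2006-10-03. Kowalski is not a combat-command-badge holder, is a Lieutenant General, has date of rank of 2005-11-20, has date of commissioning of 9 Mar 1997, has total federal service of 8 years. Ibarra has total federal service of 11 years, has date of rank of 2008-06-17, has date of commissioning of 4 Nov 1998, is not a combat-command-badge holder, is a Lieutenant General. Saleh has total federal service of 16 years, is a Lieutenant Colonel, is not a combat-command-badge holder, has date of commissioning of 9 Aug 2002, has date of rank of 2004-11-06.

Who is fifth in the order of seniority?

By grade: Beaumont, Kowalski and Ibarra (Lieutenant General); then Espinoza, Takahashi, Saleh and Lund (Lieutenant Colonel).
Beaumont, Kowalski and Ibarra are each not a combat-command-badge holder, so the next rule applies.
Among Beaumont, Kowalski and Ibarra, by total federal service (lower first) (reversed rule for this group): Beaumont and Kowalski (8 years) before Ibarra (11 years).
Beaumont and Kowalski both have date of rank 2005-11-20, so the next rule applies.
Among Beaumont and Kowalski, by date of commissioning (earlier first): Beaumont (12 Jul 1994) before Kowalski (9 Mar 1997).
Espinoza, Takahashi, Saleh and Lund are each not a combat-command-badge holder, so the next rule applies.
Espinoza, Takahashi, Saleh and Lund all have total federal service 16 years, so the next rule applies.
Among Espinoza, Takahashi, Saleh and Lund, by date of rank (later first): Espinoza and Takahashi (2006-10-03) before Saleh and Lund (2004-11-06).
Among Espinoza and Takahashi, by date of commissioning (earlier first): Espinoza (22 May 2014) before Takahashi (24 May 2020).
Among Saleh and Lund, by date of commissioning (earlier first): Saleh (9 Aug 2002) before Lund (1 May 2004).
Order: Beaumont, Kowalski, Ibarra, Espinoza, Takahashi, Saleh, Lund.

Takahashi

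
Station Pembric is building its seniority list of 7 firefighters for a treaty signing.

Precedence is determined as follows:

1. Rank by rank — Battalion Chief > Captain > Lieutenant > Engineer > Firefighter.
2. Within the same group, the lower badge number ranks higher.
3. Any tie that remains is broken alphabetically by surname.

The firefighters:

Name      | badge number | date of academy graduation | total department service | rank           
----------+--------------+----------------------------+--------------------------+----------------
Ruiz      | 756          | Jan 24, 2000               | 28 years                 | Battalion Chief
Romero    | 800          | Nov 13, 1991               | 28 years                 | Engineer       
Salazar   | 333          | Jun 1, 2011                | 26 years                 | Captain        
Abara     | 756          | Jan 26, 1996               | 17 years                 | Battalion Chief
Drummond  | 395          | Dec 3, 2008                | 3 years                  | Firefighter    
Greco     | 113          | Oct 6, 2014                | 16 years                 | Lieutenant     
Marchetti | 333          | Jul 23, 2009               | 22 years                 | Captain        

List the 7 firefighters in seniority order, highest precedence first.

By rank: Abara and Ruiz (Battalion Chief); then Marchetti and Salazar (Captain); then Greco (Lieutenant); then Romero (Engineer); then Drummond (Firefighter).
Abara and Ruiz both have badge number 756, so the next rule applies.
Among Abara and Ruiz, alphabetically by surname: Abara before Ruiz.
Marchetti and Salazar both have badge number 333, so the next rule applies.
Among Marchetti and Salazar, alphabetically by surname: Marchetti before Salazar.
Full order: Abara, Ruiz, Marchetti, Salazar, Greco, Romero, Drummond.

Abara, Ruiz, Marchetti, Salazar, Greco, Romero, Drummond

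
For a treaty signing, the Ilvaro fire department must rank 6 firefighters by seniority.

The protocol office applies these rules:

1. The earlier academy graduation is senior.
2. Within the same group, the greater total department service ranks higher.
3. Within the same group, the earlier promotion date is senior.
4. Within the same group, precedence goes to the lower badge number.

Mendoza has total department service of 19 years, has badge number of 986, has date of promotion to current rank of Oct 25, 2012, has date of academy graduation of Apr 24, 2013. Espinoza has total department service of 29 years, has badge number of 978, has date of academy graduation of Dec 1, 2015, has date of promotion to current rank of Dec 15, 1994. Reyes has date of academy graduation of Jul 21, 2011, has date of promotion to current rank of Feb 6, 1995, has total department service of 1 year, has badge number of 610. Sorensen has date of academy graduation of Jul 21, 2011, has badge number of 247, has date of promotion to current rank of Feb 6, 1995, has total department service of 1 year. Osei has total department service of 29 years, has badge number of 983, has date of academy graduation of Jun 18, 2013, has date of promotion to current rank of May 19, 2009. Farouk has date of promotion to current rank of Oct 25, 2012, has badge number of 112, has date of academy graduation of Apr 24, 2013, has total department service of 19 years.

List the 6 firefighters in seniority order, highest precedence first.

By date of academy graduation (earlier first): Sorensen and Reyes (both Jul 21, 2011); then Farouk and Mendoza (both Apr 24, 2013); then Osei (Jun 18, 2013); then Espinoza (Dec 1, 2015).
Sorensen and Reyes both have total department service 1 year, so the next rule applies.
Sorensen and Reyes both have date of promotion to current rank Feb 6, 1995, so the next rule applies.
Among Sorensen and Reyes, by badge number (lower first): Sorensen (247) before Reyes (610).
Farouk and Mendoza both have total department service 19 years, so the next rule applies.
Farouk and Mendoza both have date of promotion to current rank Oct 25, 2012, so the next rule applies.
Among Farouk and Mendoza, by badge number (lower first): Farouk (112) before Mendoza (986).
Full order: Sorensen, Reyes, Farouk, Mendoza, Osei, Espinoza.

Sorensen, Reyes, Farouk, Mendoza, Osei, Espinoza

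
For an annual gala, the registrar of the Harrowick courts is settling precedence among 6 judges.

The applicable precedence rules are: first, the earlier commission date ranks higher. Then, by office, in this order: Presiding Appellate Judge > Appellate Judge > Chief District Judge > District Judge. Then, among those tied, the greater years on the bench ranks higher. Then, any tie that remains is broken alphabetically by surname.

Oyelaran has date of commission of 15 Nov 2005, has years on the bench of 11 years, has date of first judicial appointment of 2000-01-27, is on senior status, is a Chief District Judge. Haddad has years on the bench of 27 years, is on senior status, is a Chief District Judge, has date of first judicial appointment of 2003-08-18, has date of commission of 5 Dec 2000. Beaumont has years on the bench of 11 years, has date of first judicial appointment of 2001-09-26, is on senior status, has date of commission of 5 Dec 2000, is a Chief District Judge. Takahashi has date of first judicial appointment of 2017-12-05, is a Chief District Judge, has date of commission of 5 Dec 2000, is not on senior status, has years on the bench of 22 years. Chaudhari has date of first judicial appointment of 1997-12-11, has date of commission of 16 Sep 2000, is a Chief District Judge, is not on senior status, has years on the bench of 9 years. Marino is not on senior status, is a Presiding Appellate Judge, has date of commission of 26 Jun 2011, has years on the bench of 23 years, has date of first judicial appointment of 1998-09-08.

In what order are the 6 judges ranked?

By date of commission (earlier first): Chaudhari (16 Sep 2000); then Haddad, Takahashi and Beaumont (each 5 Dec 2000); then Oyelaran (15 Nov 2005); then Marino (26 Jun 2011).
Haddad, Takahashi and Beaumont are each Chief District Judge, so the next rule applies.
Among Haddad, Takahashi and Beaumont, by years on the bench (higher first): Haddad (27 years) before Takahashi (22 years) before Beaumont (11 years).
Full order: Chaudhari, Haddad, Takahashi, Beaumont, Oyelaran, Marino.

Chaudhari, Haddad, Takahashi, Beaumont, Oyelaran, Marino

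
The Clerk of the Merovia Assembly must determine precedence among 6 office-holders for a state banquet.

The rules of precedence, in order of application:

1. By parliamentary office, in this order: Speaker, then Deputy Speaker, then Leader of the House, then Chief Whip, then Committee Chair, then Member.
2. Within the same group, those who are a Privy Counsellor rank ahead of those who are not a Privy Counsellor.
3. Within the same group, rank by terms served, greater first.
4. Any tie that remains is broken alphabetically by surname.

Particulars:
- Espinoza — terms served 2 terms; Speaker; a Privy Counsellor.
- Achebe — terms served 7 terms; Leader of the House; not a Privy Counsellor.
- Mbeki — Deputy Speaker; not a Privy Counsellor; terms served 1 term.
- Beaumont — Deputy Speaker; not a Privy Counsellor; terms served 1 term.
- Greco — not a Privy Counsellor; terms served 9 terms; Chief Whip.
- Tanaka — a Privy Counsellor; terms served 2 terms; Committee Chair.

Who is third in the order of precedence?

By parliamentary office: Espinoza (Speaker); then Beaumont and Mbeki (Deputy Speaker); then Achebe (Leader of the House); then Greco (Chief Whip); then Tanaka (Committee Chair).
Beaumont and Mbeki are each not a Privy Counsellor, so the next rule applies.
Beaumont and Mbeki both have terms served 1 term, so the next rule applies.
Among Beaumont and Mbeki, alphabetically by surname: Beaumont before Mbeki.
Order: Espinoza, Beaumont, Mbeki, Achebe, Greco, Tanaka.

Mbeki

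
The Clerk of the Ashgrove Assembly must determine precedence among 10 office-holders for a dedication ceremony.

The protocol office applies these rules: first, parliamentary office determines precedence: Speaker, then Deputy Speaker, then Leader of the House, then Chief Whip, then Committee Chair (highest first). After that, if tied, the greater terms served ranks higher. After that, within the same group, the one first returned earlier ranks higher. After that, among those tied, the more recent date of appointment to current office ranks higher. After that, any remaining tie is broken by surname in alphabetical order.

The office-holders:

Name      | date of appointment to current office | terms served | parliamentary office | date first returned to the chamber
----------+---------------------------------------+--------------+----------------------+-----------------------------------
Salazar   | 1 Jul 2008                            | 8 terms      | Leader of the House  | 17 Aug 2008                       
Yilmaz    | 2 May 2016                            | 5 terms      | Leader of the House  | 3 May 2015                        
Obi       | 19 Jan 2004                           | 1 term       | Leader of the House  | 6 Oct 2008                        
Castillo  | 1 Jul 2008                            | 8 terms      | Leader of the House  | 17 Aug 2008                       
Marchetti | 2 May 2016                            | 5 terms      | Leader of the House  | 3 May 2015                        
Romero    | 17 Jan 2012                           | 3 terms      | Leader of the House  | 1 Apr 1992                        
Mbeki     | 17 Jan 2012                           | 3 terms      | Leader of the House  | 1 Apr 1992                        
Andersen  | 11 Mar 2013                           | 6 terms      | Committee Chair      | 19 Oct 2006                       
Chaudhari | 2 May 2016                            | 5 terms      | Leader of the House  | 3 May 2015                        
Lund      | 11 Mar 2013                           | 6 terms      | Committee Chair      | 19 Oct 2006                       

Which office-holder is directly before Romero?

Mbeki

By parliamentary office: Castillo, Salazar, Chaudhari, Marchetti, Yilmaz, Mbeki, Romero and Obi (Leader of the House); then Andersen and Lund (Committee Chair).
Among Castillo, Salazar, Chaudhari, Marchetti, Yilmaz, Mbeki, Romero and Obi, by terms served (higher first): Castillo and Salazar (8 terms) before Chaudhari, Marchetti and Yilmaz (5 terms) before Mbeki and Romero (3 terms) before Obi (1 term).
Castillo and Salazar both have date first returned to the chamber 17 Aug 2008, so the next rule applies.
Castillo and Salazar both have date of appointment to current office 1 Jul 2008, so the next rule applies.
Among Castillo and Salazar, alphabetically by surname: Castillo before Salazar.
Chaudhari, Marchetti and Yilmaz all have date first returned to the chamber 3 May 2015, so the next rule applies.
Chaudhari, Marchetti and Yilmaz all have date of appointment to current office 2 May 2016, so the next rule applies.
Among Chaudhari, Marchetti and Yilmaz, alphabetically by surname: Chaudhari before Marchetti before Yilmaz.
Mbeki and Romero both have date first returned to the chamber 1 Apr 1992, so the next rule applies.
Mbeki and Romero both have date of appointment to current office 17 Jan 2012, so the next rule applies.
Among Mbeki and Romero, alphabetically by surname: Mbeki before Romero.
Andersen and Lund both have terms served 6 terms, so the next rule applies.
Andersen and Lund both have date first returned to the chamber 19 Oct 2006, so the next rule applies.
Andersen and Lund both have date of appointment to current office 11 Mar 2013, so the next rule applies.
Among Andersen and Lund, alphabetically by surname: Andersen before Lund.
Order: Castillo, Salazar, Chaudhari, Marchetti, Yilmaz, Mbeki, Romero, Obi, Andersen, Lund.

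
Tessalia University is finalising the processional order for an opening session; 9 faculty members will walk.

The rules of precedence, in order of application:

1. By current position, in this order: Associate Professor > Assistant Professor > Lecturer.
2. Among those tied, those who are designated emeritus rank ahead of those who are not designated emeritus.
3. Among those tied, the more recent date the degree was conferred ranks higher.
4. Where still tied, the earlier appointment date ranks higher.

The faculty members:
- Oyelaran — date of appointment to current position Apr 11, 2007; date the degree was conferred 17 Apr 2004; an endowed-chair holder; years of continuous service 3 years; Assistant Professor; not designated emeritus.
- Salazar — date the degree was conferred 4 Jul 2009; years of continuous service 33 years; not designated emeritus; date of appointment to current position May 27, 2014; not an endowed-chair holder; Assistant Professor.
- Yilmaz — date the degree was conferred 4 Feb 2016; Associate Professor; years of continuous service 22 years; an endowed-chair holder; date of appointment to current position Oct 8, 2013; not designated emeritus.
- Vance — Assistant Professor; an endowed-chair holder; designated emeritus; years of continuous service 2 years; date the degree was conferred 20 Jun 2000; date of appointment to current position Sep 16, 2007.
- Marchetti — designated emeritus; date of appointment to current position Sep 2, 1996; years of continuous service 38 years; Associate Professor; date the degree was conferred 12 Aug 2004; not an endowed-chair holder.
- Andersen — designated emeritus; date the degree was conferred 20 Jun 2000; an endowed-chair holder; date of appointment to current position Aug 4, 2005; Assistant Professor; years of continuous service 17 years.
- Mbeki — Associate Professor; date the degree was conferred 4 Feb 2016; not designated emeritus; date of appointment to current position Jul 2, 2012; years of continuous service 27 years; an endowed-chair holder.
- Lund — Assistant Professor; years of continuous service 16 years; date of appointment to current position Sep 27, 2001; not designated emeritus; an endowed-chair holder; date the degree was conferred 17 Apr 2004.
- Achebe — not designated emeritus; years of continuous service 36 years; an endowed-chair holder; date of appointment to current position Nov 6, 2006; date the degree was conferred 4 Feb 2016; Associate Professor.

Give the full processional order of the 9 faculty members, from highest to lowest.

Marchetti, Achebe, Mbeki, Yilmaz, Andersen, Vance, Salazar, Lund, Oyelaran

By current position: Marchetti, Achebe, Mbeki and Yilmaz (Associate Professor); then Andersen, Vance, Salazar, Lund and Oyelaran (Assistant Professor).
Among Marchetti, Achebe, Mbeki and Yilmaz, designated emeritus before not designated emeritus: Marchetti (designated emeritus) before Achebe, Mbeki and Yilmaz (not designated emeritus).
Achebe, Mbeki and Yilmaz all have date the degree was conferred 4 Feb 2016, so the next rule applies.
Among Achebe, Mbeki and Yilmaz, by date of appointment to current position (earlier first): Achebe (Nov 6, 2006) before Mbeki (Jul 2, 2012) before Yilmaz (Oct 8, 2013).
Among Andersen, Vance, Salazar, Lund and Oyelaran, designated emeritus before not designated emeritus: Andersen and Vance (designated emeritus) before Salazar, Lund and Oyelaran (not designated emeritus).
Andersen and Vance both have date the degree was conferred 20 Jun 2000, so the next rule applies.
Among Andersen and Vance, by date of appointment to current position (earlier first): Andersen (Aug 4, 2005) before Vance (Sep 16, 2007).
Among Salazar, Lund and Oyelaran, by date the degree was conferred (later first): Salazar (4 Jul 2009) before Lund and Oyelaran (17 Apr 2004).
Among Lund and Oyelaran, by date of appointment to current position (earlier first): Lund (Sep 27, 2001) before Oyelaran (Apr 11, 2007).
Full order: Marchetti, Achebe, Mbeki, Yilmaz, Andersen, Vance, Salazar, Lund, Oyelaran.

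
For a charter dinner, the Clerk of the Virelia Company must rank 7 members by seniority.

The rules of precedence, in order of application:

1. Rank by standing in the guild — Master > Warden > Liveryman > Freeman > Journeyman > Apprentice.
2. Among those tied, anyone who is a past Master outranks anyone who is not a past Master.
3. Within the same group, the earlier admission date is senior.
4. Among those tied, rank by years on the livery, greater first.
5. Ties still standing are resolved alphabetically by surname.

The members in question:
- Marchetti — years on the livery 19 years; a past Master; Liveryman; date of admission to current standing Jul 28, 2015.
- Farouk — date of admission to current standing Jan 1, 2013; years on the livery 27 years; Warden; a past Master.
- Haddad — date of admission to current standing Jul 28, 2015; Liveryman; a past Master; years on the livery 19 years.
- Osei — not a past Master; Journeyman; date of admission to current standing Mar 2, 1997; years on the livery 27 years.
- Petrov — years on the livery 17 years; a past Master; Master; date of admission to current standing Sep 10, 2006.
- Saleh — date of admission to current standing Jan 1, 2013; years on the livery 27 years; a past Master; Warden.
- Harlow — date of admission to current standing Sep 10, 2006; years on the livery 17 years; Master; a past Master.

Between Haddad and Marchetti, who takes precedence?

By standing in the guild: Harlow and Petrov (Master); then Farouk and Saleh (Warden); then Haddad and Marchetti (Liveryman); then Osei (Journeyman).
Harlow and Petrov are each a past Master, so the next rule applies.
Harlow and Petrov both have date of admission to current standing Sep 10, 2006, so the next rule applies.
Harlow and Petrov both have years on the livery 17 years, so the next rule applies.
Among Harlow and Petrov, alphabetically by surname: Harlow before Petrov.
Farouk and Saleh are each a past Master, so the next rule applies.
Farouk and Saleh both have date of admission to current standing Jan 1, 2013, so the next rule applies.
Farouk and Saleh both have years on the livery 27 years, so the next rule applies.
Among Farouk and Saleh, alphabetically by surname: Farouk before Saleh.
Haddad and Marchetti are each a past Master, so the next rule applies.
Haddad and Marchetti both have date of admission to current standing Jul 28, 2015, so the next rule applies.
Haddad and Marchetti both have years on the livery 19 years, so the next rule applies.
Among Haddad and Marchetti, alphabetically by surname: Haddad before Marchetti.
So Haddad takes precedence.

Haddad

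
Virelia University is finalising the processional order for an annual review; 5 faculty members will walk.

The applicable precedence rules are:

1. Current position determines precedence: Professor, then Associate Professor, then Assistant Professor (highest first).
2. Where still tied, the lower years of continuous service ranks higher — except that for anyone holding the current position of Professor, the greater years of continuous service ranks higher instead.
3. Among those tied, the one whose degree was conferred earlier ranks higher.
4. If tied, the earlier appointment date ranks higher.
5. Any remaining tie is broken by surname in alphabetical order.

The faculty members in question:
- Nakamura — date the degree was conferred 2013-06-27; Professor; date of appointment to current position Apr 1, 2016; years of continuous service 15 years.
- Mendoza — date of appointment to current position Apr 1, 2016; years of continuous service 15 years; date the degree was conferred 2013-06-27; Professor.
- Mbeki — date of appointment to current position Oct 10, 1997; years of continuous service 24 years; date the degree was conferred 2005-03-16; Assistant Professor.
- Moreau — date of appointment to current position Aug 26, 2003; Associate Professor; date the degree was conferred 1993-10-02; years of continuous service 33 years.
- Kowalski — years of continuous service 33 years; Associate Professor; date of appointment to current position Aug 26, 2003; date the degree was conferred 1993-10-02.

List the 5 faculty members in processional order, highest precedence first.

Mendoza, Nakamura, Kowalski, Moreau, Mbeki

By current position: Mendoza and Nakamura (Professor); then Kowalski and Moreau (Associate Professor); then Mbeki (Assistant Professor).
Mendoza and Nakamura both have years of continuous service 15 years, so the next rule applies.
Mendoza and Nakamura both have date the degree was conferred 2013-06-27, so the next rule applies.
Mendoza and Nakamura both have date of appointment to current position Apr 1, 2016, so the next rule applies.
Among Mendoza and Nakamura, alphabetically by surname: Mendoza before Nakamura.
Kowalski and Moreau both have years of continuous service 33 years, so the next rule applies.
Kowalski and Moreau both have date the degree was conferred 1993-10-02, so the next rule applies.
Kowalski and Moreau both have date of appointment to current position Aug 26, 2003, so the next rule applies.
Among Kowalski and Moreau, alphabetically by surname: Kowalski before Moreau.
Full order: Mendoza, Nakamura, Kowalski, Moreau, Mbeki.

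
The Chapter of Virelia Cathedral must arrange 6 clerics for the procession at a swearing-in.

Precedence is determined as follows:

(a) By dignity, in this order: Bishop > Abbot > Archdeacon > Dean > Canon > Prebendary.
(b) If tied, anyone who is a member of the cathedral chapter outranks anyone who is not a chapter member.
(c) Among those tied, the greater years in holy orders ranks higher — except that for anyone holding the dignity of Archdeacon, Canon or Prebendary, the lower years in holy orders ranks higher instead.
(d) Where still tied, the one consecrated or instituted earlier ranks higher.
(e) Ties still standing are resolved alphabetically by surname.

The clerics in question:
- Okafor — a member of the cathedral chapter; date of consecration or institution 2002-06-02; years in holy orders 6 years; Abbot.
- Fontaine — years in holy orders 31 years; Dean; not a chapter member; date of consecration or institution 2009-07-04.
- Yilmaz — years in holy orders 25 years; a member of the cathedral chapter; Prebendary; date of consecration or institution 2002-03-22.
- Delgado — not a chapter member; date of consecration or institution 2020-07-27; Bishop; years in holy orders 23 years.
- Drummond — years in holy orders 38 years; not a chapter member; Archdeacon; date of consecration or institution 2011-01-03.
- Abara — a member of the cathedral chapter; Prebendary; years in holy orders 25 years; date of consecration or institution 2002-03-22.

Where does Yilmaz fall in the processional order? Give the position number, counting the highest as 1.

By dignity: Delgado (Bishop); then Okafor (Abbot); then Drummond (Archdeacon); then Fontaine (Dean); then Abara and Yilmaz (Prebendary).
Abara and Yilmaz are each a member of the cathedral chapter, so the next rule applies.
Abara and Yilmaz both have years in holy orders 25 years, so the next rule applies.
Abara and Yilmaz both have date of consecration or institution 2002-03-22, so the next rule applies.
Among Abara and Yilmaz, alphabetically by surname: Abara before Yilmaz.
Order: Delgado, Okafor, Drummond, Fontaine, Abara, Yilmaz. So position 6.

6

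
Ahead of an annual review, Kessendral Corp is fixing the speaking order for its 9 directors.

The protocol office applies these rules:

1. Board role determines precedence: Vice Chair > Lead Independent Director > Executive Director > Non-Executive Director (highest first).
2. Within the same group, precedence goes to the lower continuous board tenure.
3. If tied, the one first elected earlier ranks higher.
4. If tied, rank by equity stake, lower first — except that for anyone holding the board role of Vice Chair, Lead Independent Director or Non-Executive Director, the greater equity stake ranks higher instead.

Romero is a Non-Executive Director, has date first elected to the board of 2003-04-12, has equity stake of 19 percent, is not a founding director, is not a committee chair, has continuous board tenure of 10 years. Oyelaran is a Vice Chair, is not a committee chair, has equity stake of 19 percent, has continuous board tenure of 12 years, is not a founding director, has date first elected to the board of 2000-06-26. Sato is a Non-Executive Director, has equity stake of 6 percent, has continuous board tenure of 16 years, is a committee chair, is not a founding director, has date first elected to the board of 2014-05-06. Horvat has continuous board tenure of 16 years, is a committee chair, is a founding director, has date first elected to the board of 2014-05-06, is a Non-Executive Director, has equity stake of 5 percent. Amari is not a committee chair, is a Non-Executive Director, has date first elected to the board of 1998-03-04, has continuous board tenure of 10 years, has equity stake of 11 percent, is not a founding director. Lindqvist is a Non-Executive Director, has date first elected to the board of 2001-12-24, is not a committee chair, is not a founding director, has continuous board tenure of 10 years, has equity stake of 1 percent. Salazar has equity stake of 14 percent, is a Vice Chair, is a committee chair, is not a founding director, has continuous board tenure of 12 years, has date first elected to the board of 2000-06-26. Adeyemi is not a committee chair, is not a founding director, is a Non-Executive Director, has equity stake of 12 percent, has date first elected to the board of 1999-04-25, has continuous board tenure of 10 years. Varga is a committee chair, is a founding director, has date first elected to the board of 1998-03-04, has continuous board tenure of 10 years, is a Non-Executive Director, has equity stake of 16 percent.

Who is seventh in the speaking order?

By board role: Oyelaran and Salazar (Vice Chair); then Varga, Amari, Adeyemi, Lindqvist, Romero, Sato and Horvat (Non-Executive Director).
Oyelaran and Salazar both have continuous board tenure 12 years, so the next rule applies.
Oyelaran and Salazar both have date first elected to the board 2000-06-26, so the next rule applies.
Among Oyelaran and Salazar, by equity stake (higher first) (reversed rule for this group): Oyelaran (19 percent) before Salazar (14 percent).
Among Varga, Amari, Adeyemi, Lindqvist, Romero, Sato and Horvat, by continuous board tenure (lower first): Varga, Amari, Adeyemi, Lindqvist and Romero (10 years) before Sato and Horvat (16 years).
Among Varga, Amari, Adeyemi, Lindqvist and Romero, by date first elected to the board (earlier first): Varga and Amari (1998-03-04) before Adeyemi (1999-04-25) before Lindqvist (2001-12-24) before Romero (2003-04-12).
Among Varga and Amari, by equity stake (higher first) (reversed rule for this group): Varga (16 percent) before Amari (11 percent).
Sato and Horvat both have date first elected to the board 2014-05-06, so the next rule applies.
Among Sato and Horvat, by equity stake (higher first) (reversed rule for this group): Sato (6 percent) before Horvat (5 percent).
Order: Oyelaran, Salazar, Varga, Amari, Adeyemi, Lindqvist, Romero, Sato, Horvat.

Romero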